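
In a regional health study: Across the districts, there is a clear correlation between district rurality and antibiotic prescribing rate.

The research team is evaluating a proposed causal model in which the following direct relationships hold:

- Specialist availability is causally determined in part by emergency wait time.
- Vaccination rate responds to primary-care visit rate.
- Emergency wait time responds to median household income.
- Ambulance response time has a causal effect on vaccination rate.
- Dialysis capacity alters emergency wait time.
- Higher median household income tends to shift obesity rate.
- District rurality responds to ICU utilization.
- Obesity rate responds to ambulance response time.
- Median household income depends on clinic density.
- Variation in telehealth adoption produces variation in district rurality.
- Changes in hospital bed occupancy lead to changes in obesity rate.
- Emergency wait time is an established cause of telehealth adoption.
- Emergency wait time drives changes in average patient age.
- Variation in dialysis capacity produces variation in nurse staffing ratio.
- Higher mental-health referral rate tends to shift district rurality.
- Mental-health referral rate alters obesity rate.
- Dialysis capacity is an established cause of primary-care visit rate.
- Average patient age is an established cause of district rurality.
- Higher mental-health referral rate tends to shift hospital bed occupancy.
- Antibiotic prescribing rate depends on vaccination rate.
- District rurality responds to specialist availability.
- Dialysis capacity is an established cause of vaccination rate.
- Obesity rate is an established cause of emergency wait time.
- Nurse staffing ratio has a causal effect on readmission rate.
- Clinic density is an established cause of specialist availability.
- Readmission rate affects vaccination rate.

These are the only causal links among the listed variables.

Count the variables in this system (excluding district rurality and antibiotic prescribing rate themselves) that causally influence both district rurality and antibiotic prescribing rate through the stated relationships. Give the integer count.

The common causes are: ambulance response time (to district rurality via ambulance response time → obesity rate → emergency wait time → average patient age → district rurality; to antibiotic prescribing rate via ambulance response time → vaccination rate → antibiotic prescribing rate); dialysis capacity (to district rurality via dialysis capacity → emergency wait time → average patient age → district rurality; to antibiotic prescribing rate via dialysis capacity → vaccination rate → antibiotic prescribing rate).
Every other variable lacks a causal path to at least one of district rurality and antibiotic prescribing rate.

2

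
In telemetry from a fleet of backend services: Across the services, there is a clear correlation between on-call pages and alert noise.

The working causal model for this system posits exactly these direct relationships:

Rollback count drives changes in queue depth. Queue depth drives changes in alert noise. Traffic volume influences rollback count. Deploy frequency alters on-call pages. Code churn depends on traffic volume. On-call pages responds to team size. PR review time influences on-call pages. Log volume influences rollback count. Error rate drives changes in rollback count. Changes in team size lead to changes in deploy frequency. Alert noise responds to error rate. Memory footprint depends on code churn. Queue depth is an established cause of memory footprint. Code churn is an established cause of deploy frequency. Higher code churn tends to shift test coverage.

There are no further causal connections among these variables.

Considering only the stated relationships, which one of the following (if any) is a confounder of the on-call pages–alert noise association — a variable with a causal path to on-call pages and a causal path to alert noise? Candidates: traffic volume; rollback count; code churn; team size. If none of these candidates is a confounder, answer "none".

Traffic volume causes on-call pages (traffic volume → code churn → deploy frequency → on-call pages) and also causes alert noise (traffic volume → rollback count → queue depth → alert noise); it is a common cause of both.
Each of the other candidates lacks a causal path to at least one of on-call pages and alert noise, so they do not confound the relationship.

traffic volume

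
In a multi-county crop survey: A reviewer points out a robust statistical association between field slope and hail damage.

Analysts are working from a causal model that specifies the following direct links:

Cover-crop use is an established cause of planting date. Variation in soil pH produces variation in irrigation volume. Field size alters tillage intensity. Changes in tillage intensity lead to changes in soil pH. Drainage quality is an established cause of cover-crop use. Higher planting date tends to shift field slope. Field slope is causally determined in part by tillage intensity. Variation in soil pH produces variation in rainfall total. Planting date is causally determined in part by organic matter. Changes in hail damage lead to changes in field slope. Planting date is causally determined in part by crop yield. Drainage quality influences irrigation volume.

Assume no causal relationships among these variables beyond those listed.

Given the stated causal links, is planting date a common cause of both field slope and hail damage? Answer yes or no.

Planting date has no stated causal path to hail damage. A confounder must cause both variables, so planting date does not qualify.

no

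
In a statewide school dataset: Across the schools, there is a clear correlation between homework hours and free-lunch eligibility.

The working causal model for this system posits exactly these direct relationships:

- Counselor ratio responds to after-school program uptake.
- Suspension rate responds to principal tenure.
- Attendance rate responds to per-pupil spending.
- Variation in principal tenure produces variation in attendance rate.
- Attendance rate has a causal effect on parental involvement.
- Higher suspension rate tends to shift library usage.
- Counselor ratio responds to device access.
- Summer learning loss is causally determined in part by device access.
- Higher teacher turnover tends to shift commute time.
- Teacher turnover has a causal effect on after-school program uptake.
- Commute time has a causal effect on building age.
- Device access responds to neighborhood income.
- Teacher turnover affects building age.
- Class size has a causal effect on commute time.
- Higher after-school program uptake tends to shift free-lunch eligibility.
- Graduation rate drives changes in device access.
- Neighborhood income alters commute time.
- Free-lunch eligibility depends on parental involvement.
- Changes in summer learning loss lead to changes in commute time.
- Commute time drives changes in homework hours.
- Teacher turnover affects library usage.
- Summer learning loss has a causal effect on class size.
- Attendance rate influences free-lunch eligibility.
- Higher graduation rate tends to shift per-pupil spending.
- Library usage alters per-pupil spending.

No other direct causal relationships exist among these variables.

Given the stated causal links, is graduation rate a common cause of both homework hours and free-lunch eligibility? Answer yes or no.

yes

Graduation rate has a causal path to homework hours (graduation rate → device access → summer learning loss → commute time → homework hours) and to free-lunch eligibility (graduation rate → per-pupil spending → attendance rate → free-lunch eligibility), so it is a common cause of both — a confounder.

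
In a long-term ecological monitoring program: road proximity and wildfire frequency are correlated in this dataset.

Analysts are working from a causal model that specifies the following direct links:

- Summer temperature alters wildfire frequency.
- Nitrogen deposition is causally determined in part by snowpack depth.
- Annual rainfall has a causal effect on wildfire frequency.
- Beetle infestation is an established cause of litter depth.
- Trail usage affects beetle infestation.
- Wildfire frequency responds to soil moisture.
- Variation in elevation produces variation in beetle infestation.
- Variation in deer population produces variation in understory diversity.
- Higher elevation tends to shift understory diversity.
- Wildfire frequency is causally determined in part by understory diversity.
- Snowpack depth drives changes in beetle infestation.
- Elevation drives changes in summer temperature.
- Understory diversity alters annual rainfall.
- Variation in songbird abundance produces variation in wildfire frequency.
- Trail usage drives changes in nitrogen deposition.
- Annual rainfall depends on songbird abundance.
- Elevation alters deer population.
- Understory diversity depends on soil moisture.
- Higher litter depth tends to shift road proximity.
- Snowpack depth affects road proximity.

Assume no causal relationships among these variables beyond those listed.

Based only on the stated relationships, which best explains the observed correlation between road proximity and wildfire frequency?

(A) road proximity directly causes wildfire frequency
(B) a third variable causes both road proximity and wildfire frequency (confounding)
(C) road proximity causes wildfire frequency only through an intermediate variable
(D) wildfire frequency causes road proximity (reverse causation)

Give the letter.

B

Elevation causes road proximity (elevation → beetle infestation → litter depth → road proximity) and wildfire frequency (elevation → understory diversity → wildfire frequency) — a common cause creating the correlation.
There is no stated path from road proximity to wildfire frequency or from wildfire frequency to road proximity, so neither direct nor reverse causation applies.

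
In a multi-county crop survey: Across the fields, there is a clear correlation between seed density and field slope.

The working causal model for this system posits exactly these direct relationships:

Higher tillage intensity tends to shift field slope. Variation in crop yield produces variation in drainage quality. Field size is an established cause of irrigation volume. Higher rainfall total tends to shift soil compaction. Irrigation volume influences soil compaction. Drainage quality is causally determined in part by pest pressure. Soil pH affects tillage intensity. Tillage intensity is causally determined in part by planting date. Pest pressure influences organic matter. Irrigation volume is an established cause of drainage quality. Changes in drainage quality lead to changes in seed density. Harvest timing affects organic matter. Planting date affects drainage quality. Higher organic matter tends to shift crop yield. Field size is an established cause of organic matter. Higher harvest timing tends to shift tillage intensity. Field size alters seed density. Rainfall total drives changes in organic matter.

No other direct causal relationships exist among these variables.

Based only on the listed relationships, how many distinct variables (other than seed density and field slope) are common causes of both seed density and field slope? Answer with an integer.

2

The common causes are: harvest timing (to seed density via harvest timing → organic matter → crop yield → drainage quality → seed density; to field slope via harvest timing → tillage intensity → field slope); planting date (to seed density via planting date → drainage quality → seed density; to field slope via planting date → tillage intensity → field slope).
Every other variable lacks a causal path to at least one of seed density and field slope.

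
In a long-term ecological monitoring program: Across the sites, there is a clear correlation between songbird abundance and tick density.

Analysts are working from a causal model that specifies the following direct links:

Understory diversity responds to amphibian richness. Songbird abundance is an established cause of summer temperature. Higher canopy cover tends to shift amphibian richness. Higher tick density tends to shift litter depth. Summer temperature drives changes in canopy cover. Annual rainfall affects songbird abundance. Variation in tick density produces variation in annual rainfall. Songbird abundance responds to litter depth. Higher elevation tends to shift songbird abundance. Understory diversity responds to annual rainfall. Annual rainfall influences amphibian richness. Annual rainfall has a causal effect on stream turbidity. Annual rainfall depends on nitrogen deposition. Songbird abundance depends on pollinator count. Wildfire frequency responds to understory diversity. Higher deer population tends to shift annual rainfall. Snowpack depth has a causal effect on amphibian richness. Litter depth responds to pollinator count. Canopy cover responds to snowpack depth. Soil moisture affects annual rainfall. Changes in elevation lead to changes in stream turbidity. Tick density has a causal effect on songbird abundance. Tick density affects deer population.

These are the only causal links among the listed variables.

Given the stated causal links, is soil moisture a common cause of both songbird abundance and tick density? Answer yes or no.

Soil moisture has no stated causal path to tick density. A confounder must cause both variables, so soil moisture does not qualify.

no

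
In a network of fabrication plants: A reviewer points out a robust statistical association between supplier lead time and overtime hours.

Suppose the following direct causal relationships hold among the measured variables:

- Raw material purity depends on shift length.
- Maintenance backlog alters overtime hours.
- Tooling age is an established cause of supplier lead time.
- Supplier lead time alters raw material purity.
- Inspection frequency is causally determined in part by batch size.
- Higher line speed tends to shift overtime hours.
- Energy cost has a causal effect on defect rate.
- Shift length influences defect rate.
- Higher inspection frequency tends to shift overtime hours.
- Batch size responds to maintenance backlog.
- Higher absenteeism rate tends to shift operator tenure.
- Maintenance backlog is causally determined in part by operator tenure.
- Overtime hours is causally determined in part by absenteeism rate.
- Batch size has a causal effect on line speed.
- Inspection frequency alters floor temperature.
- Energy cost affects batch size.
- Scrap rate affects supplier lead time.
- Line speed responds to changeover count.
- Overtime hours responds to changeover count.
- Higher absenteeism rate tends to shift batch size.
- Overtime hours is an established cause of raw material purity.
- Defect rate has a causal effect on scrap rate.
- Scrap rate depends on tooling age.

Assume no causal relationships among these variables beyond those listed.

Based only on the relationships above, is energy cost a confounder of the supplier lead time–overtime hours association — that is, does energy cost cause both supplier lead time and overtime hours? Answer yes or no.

yes

Energy cost has a causal path to supplier lead time (energy cost → defect rate → scrap rate → supplier lead time) and to overtime hours (energy cost → batch size → line speed → overtime hours), so it is a common cause of both — a confounder.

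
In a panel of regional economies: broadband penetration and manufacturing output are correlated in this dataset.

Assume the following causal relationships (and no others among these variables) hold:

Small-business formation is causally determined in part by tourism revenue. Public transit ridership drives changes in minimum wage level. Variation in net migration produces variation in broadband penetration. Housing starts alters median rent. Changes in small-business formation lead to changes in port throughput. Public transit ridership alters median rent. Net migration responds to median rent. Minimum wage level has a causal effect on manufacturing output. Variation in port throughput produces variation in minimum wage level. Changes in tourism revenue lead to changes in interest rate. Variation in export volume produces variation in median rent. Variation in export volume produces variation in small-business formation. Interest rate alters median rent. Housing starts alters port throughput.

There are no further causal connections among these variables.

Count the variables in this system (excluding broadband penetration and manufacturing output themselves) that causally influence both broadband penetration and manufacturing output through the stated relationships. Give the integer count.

The common causes are: export volume (to broadband penetration via export volume → median rent → net migration → broadband penetration; to manufacturing output via export volume → small-business formation → port throughput → minimum wage level → manufacturing output); housing starts (to broadband penetration via housing starts → median rent → net migration → broadband penetration; to manufacturing output via housing starts → port throughput → minimum wage level → manufacturing output); public transit ridership (to broadband penetration via public transit ridership → median rent → net migration → broadband penetration; to manufacturing output via public transit ridership → minimum wage level → manufacturing output); tourism revenue (to broadband penetration via tourism revenue → interest rate → median rent → net migration → broadband penetration; to manufacturing output via tourism revenue → small-business formation → port throughput → minimum wage level → manufacturing output).
Every other variable lacks a causal path to at least one of broadband penetration and manufacturing output.

4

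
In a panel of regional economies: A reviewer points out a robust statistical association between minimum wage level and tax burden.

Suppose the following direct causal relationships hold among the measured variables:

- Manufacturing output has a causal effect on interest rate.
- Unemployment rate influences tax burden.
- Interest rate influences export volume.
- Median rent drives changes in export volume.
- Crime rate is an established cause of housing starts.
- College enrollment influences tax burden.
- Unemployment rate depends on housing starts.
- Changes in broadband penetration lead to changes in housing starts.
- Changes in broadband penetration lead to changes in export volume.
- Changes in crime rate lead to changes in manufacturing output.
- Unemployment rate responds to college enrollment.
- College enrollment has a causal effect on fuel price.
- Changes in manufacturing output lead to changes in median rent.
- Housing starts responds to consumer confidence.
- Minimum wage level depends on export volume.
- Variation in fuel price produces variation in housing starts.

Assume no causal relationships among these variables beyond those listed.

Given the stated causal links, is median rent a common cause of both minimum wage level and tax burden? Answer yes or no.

no

Median rent has no stated causal path to tax burden. A confounder must cause both variables, so median rent does not qualify.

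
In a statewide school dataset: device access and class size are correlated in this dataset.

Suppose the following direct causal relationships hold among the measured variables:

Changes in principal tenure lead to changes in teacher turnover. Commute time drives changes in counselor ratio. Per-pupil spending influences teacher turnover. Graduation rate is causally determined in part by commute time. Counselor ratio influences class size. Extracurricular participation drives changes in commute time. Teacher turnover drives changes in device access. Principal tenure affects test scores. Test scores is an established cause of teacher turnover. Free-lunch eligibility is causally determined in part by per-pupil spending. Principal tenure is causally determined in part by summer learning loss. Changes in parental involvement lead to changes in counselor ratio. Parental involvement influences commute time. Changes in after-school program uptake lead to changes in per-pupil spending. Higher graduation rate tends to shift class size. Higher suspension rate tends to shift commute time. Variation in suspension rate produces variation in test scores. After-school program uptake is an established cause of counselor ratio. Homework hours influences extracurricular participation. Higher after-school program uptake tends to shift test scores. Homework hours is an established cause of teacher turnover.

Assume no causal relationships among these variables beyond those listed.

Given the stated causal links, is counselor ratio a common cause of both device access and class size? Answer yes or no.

Counselor ratio has no stated causal path to device access. A confounder must cause both variables, so counselor ratio does not qualify.

no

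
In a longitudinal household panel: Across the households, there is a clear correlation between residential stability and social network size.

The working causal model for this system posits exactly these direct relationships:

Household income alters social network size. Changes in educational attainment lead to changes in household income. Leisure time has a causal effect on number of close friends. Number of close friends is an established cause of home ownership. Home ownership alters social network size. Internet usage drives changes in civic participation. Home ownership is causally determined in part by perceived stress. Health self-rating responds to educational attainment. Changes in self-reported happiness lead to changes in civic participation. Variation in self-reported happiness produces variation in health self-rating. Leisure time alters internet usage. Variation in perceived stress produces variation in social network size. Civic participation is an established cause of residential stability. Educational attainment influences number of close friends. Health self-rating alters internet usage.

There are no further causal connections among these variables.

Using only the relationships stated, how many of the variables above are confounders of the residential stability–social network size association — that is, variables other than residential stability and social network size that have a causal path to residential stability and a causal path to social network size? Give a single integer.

The common causes are: educational attainment (to residential stability via educational attainment → health self-rating → internet usage → civic participation → residential stability; to social network size via educational attainment → household income → social network size); leisure time (to residential stability via leisure time → internet usage → civic participation → residential stability; to social network size via leisure time → number of close friends → home ownership → social network size).
Every other variable lacks a causal path to at least one of residential stability and social network size.

2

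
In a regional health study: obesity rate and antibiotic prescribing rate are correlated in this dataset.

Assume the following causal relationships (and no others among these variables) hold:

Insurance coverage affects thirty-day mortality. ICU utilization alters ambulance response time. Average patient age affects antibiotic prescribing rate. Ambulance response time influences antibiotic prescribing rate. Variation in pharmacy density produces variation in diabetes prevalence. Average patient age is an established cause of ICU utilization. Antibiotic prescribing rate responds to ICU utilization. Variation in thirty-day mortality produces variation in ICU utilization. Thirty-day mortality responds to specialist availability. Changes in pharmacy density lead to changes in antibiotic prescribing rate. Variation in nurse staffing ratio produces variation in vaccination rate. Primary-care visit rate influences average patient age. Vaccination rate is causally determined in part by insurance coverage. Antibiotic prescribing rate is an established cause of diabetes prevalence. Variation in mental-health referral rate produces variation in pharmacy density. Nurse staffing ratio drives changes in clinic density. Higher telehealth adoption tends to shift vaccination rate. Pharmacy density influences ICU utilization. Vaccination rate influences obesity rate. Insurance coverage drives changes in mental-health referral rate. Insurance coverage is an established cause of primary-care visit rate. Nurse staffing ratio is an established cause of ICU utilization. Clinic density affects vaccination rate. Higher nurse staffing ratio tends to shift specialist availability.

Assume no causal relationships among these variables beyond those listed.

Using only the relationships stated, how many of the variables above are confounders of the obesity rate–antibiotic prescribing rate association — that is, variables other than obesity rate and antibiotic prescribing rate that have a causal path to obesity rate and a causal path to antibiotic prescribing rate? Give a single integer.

2

The common causes are: insurance coverage (to obesity rate via insurance coverage → vaccination rate → obesity rate; to antibiotic prescribing rate via insurance coverage → thirty-day mortality → ICU utilization → antibiotic prescribing rate); nurse staffing ratio (to obesity rate via nurse staffing ratio → vaccination rate → obesity rate; to antibiotic prescribing rate via nurse staffing ratio → ICU utilization → antibiotic prescribing rate).
Every other variable lacks a causal path to at least one of obesity rate and antibiotic prescribing rate.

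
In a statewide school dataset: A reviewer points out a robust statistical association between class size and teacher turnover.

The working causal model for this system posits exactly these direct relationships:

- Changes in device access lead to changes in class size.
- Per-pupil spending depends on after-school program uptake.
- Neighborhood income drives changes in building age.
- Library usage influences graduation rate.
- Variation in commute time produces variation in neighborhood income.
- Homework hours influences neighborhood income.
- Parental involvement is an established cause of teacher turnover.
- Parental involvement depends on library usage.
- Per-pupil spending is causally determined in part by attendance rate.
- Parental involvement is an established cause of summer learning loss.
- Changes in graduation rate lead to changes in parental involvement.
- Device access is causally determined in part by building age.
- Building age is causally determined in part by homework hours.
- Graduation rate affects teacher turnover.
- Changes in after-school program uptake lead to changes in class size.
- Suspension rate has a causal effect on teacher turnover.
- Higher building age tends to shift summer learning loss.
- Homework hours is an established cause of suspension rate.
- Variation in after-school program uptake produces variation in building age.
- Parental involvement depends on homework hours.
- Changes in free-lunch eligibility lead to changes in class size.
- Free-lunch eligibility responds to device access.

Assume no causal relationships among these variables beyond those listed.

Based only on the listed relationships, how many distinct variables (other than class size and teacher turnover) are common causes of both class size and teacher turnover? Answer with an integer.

1

The common causes are: homework hours (to class size via homework hours → building age → device access → class size; to teacher turnover via homework hours → parental involvement → teacher turnover).
Every other variable lacks a causal path to at least one of class size and teacher turnover.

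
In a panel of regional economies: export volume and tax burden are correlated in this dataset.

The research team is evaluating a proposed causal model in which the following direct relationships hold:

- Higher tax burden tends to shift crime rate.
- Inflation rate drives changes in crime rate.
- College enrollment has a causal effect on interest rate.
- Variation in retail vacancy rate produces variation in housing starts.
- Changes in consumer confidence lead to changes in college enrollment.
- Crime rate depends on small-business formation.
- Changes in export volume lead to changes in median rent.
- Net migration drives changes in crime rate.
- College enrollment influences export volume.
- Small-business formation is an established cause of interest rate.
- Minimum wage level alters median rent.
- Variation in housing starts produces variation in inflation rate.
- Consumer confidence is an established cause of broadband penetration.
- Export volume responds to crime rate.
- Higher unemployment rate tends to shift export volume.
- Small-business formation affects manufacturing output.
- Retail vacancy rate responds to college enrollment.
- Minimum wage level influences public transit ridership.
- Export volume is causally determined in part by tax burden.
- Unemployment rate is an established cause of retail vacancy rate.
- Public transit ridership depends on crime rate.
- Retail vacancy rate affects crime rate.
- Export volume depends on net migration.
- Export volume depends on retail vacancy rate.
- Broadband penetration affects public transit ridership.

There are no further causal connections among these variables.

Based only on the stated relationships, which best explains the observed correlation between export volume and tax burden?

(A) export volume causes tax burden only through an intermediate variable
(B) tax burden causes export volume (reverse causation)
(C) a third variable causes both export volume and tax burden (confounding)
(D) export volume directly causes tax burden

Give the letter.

The stated link runs tax burden → export volume; export volume has no causal path to tax burden. No variable causes both, so confounding is ruled out. The correlation reflects reverse causation.

B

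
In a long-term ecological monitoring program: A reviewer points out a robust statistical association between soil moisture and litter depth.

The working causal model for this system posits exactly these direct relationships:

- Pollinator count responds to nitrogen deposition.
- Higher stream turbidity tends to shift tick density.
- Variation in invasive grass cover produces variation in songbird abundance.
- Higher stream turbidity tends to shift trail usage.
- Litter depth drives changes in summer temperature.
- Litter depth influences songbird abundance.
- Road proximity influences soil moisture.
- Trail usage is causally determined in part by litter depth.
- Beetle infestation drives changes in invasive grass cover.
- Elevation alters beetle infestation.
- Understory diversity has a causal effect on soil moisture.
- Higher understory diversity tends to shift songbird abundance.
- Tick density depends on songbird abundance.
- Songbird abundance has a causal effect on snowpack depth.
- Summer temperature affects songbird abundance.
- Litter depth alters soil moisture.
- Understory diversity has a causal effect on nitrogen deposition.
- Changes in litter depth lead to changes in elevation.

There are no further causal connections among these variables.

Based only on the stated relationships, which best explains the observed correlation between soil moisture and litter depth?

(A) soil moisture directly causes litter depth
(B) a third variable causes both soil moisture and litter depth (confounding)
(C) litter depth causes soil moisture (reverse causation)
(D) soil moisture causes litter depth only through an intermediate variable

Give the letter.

The stated link runs litter depth → soil moisture; soil moisture has no causal path to litter depth. No variable causes both, so confounding is ruled out. The correlation reflects reverse causation.

C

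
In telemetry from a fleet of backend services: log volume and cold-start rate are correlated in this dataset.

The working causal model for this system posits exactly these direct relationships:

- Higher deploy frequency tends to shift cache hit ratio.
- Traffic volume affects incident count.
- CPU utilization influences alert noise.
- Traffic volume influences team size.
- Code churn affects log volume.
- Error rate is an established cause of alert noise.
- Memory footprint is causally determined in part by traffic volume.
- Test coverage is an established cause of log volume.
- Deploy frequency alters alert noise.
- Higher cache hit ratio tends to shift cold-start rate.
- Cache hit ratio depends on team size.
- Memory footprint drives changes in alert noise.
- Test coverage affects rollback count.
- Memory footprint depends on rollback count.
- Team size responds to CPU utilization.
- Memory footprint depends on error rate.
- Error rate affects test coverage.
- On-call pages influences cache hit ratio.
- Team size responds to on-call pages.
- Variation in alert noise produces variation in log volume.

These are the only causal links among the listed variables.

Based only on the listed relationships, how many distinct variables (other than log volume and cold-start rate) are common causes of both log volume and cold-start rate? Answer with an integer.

The common causes are: CPU utilization (to log volume via CPU utilization → alert noise → log volume; to cold-start rate via CPU utilization → team size → cache hit ratio → cold-start rate); deploy frequency (to log volume via deploy frequency → alert noise → log volume; to cold-start rate via deploy frequency → cache hit ratio → cold-start rate); traffic volume (to log volume via traffic volume → memory footprint → alert noise → log volume; to cold-start rate via traffic volume → team size → cache hit ratio → cold-start rate).
Every other variable lacks a causal path to at least one of log volume and cold-start rate.

3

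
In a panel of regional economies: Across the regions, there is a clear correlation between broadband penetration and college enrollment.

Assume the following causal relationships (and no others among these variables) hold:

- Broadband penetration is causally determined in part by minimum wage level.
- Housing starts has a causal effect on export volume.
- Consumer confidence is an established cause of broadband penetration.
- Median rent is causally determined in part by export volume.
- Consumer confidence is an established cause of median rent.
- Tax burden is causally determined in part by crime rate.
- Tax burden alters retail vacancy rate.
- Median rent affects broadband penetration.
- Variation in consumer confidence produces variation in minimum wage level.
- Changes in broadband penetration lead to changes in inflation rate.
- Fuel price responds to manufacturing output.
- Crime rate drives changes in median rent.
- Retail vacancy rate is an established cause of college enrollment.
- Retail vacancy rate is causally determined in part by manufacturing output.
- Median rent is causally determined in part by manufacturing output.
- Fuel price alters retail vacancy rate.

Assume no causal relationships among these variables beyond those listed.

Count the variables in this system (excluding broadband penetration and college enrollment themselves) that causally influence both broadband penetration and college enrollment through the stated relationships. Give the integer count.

The common causes are: crime rate (to broadband penetration via crime rate → median rent → broadband penetration; to college enrollment via crime rate → tax burden → retail vacancy rate → college enrollment); manufacturing output (to broadband penetration via manufacturing output → median rent → broadband penetration; to college enrollment via manufacturing output → retail vacancy rate → college enrollment).
Every other variable lacks a causal path to at least one of broadband penetration and college enrollment.

2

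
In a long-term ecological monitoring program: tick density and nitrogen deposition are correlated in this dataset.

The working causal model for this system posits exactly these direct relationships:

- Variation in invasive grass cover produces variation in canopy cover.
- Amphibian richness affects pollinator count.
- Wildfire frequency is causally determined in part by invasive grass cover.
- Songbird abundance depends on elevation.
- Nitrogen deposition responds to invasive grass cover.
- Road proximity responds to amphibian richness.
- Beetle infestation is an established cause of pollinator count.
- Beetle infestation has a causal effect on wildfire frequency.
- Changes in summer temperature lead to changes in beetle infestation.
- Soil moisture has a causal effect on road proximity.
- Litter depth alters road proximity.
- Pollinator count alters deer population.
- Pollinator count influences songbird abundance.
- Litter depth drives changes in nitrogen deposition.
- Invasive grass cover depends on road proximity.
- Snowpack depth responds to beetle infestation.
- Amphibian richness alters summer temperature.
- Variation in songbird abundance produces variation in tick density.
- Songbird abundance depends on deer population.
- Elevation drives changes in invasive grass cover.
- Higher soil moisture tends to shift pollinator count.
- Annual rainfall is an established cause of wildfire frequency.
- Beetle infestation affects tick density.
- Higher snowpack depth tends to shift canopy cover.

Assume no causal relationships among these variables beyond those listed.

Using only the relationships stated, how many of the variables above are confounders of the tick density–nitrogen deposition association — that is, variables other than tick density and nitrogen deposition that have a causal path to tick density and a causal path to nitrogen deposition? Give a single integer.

The common causes are: amphibian richness (to tick density via amphibian richness → pollinator count → songbird abundance → tick density; to nitrogen deposition via amphibian richness → road proximity → invasive grass cover → nitrogen deposition); elevation (to tick density via elevation → songbird abundance → tick density; to nitrogen deposition via elevation → invasive grass cover → nitrogen deposition); soil moisture (to tick density via soil moisture → pollinator count → songbird abundance → tick density; to nitrogen deposition via soil moisture → road proximity → invasive grass cover → nitrogen deposition).
Every other variable lacks a causal path to at least one of tick density and nitrogen deposition.

3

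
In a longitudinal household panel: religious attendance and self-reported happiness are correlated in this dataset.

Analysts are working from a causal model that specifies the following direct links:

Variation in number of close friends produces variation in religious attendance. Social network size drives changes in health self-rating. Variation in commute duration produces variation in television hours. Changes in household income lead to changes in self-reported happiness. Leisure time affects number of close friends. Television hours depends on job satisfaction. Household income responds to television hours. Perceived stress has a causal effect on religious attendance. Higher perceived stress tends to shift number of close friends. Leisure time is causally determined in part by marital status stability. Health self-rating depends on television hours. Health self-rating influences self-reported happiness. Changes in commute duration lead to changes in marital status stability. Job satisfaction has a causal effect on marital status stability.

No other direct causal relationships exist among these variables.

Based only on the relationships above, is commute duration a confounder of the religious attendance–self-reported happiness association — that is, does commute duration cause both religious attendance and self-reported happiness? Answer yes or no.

Commute duration has a causal path to religious attendance (commute duration → marital status stability → leisure time → number of close friends → religious attendance) and to self-reported happiness (commute duration → television hours → household income → self-reported happiness), so it is a common cause of both — a confounder.

yes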